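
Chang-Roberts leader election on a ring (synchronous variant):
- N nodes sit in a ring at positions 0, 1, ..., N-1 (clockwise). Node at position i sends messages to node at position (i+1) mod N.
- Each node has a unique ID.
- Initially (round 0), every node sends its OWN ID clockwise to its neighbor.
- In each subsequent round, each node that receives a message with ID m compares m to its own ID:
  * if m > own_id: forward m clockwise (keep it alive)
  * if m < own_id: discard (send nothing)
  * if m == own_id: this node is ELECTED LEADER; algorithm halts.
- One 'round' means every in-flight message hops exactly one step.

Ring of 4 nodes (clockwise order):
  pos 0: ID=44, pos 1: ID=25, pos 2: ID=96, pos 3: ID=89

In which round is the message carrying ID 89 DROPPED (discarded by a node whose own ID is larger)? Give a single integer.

Answer: 3

Derivation:
Round 1: pos1(id25) recv 44: fwd; pos2(id96) recv 25: drop; pos3(id89) recv 96: fwd; pos0(id44) recv 89: fwd
Round 2: pos2(id96) recv 44: drop; pos0(id44) recv 96: fwd; pos1(id25) recv 89: fwd
Round 3: pos1(id25) recv 96: fwd; pos2(id96) recv 89: drop
Round 4: pos2(id96) recv 96: ELECTED
Message ID 89 originates at pos 3; dropped at pos 2 in round 3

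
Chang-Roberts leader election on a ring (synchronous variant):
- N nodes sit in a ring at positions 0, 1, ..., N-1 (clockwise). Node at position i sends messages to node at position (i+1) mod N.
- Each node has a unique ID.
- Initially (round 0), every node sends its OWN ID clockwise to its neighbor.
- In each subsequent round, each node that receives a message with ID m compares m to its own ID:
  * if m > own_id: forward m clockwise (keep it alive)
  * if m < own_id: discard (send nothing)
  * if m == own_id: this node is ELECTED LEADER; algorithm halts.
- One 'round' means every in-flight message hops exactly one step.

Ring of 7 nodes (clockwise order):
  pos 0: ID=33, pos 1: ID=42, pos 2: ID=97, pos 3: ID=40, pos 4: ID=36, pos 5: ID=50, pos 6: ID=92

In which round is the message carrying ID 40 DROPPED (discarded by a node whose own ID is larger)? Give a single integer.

Answer: 2

Derivation:
Round 1: pos1(id42) recv 33: drop; pos2(id97) recv 42: drop; pos3(id40) recv 97: fwd; pos4(id36) recv 40: fwd; pos5(id50) recv 36: drop; pos6(id92) recv 50: drop; pos0(id33) recv 92: fwd
Round 2: pos4(id36) recv 97: fwd; pos5(id50) recv 40: drop; pos1(id42) recv 92: fwd
Round 3: pos5(id50) recv 97: fwd; pos2(id97) recv 92: drop
Round 4: pos6(id92) recv 97: fwd
Round 5: pos0(id33) recv 97: fwd
Round 6: pos1(id42) recv 97: fwd
Round 7: pos2(id97) recv 97: ELECTED
Message ID 40 originates at pos 3; dropped at pos 5 in round 2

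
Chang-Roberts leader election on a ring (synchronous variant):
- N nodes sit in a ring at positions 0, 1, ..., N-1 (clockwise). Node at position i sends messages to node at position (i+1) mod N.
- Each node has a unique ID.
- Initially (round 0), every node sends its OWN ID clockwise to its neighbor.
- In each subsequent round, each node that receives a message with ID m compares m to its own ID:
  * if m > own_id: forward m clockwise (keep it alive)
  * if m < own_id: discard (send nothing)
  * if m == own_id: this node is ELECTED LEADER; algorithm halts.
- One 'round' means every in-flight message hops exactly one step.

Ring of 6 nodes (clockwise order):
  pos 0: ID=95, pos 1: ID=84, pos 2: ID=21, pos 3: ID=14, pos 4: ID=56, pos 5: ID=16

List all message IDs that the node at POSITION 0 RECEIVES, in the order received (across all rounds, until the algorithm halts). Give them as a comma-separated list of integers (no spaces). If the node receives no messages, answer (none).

Answer: 16,56,84,95

Derivation:
Round 1: pos1(id84) recv 95: fwd; pos2(id21) recv 84: fwd; pos3(id14) recv 21: fwd; pos4(id56) recv 14: drop; pos5(id16) recv 56: fwd; pos0(id95) recv 16: drop
Round 2: pos2(id21) recv 95: fwd; pos3(id14) recv 84: fwd; pos4(id56) recv 21: drop; pos0(id95) recv 56: drop
Round 3: pos3(id14) recv 95: fwd; pos4(id56) recv 84: fwd
Round 4: pos4(id56) recv 95: fwd; pos5(id16) recv 84: fwd
Round 5: pos5(id16) recv 95: fwd; pos0(id95) recv 84: drop
Round 6: pos0(id95) recv 95: ELECTED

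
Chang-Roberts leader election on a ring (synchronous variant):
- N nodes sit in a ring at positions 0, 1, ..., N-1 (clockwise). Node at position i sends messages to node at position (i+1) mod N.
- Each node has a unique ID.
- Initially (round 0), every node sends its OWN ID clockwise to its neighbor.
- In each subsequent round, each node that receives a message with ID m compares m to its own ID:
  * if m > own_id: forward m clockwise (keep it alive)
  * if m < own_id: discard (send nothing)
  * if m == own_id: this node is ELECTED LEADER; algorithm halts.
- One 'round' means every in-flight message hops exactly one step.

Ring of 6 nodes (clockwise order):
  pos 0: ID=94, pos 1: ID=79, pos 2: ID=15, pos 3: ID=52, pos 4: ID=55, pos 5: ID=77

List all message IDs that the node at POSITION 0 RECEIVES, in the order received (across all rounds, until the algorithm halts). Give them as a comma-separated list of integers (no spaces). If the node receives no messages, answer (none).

Round 1: pos1(id79) recv 94: fwd; pos2(id15) recv 79: fwd; pos3(id52) recv 15: drop; pos4(id55) recv 52: drop; pos5(id77) recv 55: drop; pos0(id94) recv 77: drop
Round 2: pos2(id15) recv 94: fwd; pos3(id52) recv 79: fwd
Round 3: pos3(id52) recv 94: fwd; pos4(id55) recv 79: fwd
Round 4: pos4(id55) recv 94: fwd; pos5(id77) recv 79: fwd
Round 5: pos5(id77) recv 94: fwd; pos0(id94) recv 79: drop
Round 6: pos0(id94) recv 94: ELECTED

Answer: 77,79,94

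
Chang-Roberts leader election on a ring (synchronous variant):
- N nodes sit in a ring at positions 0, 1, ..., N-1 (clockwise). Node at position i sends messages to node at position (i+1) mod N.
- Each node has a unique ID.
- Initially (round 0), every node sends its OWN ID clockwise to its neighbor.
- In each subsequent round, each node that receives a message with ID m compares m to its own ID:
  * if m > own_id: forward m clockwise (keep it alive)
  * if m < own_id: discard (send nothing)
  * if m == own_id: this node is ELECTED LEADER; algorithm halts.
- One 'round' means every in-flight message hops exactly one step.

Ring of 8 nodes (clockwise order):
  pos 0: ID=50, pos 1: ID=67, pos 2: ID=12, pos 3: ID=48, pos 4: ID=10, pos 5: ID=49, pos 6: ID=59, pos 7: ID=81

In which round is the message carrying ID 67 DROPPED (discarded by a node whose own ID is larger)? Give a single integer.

Round 1: pos1(id67) recv 50: drop; pos2(id12) recv 67: fwd; pos3(id48) recv 12: drop; pos4(id10) recv 48: fwd; pos5(id49) recv 10: drop; pos6(id59) recv 49: drop; pos7(id81) recv 59: drop; pos0(id50) recv 81: fwd
Round 2: pos3(id48) recv 67: fwd; pos5(id49) recv 48: drop; pos1(id67) recv 81: fwd
Round 3: pos4(id10) recv 67: fwd; pos2(id12) recv 81: fwd
Round 4: pos5(id49) recv 67: fwd; pos3(id48) recv 81: fwd
Round 5: pos6(id59) recv 67: fwd; pos4(id10) recv 81: fwd
Round 6: pos7(id81) recv 67: drop; pos5(id49) recv 81: fwd
Round 7: pos6(id59) recv 81: fwd
Round 8: pos7(id81) recv 81: ELECTED
Message ID 67 originates at pos 1; dropped at pos 7 in round 6

Answer: 6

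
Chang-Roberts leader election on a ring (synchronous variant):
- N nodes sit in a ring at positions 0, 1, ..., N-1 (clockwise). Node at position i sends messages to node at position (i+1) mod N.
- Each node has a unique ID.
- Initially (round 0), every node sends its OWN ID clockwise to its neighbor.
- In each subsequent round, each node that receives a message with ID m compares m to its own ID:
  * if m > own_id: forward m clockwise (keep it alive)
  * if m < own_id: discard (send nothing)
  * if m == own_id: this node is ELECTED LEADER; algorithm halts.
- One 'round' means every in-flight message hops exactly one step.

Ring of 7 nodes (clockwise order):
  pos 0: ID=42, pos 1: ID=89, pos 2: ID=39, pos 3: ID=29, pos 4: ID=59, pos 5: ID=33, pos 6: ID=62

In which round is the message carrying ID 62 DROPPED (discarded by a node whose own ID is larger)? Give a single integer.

Round 1: pos1(id89) recv 42: drop; pos2(id39) recv 89: fwd; pos3(id29) recv 39: fwd; pos4(id59) recv 29: drop; pos5(id33) recv 59: fwd; pos6(id62) recv 33: drop; pos0(id42) recv 62: fwd
Round 2: pos3(id29) recv 89: fwd; pos4(id59) recv 39: drop; pos6(id62) recv 59: drop; pos1(id89) recv 62: drop
Round 3: pos4(id59) recv 89: fwd
Round 4: pos5(id33) recv 89: fwd
Round 5: pos6(id62) recv 89: fwd
Round 6: pos0(id42) recv 89: fwd
Round 7: pos1(id89) recv 89: ELECTED
Message ID 62 originates at pos 6; dropped at pos 1 in round 2

Answer: 2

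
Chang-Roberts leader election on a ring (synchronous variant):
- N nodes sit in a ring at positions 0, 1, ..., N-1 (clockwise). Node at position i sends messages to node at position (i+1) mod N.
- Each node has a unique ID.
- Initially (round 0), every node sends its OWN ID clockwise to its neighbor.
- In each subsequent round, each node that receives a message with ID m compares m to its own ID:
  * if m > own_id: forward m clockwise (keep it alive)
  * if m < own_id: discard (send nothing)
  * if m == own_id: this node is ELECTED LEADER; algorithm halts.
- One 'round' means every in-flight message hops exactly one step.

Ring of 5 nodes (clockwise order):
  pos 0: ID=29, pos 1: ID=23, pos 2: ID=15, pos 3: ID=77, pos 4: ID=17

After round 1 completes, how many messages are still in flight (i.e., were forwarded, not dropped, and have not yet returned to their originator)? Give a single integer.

Answer: 3

Derivation:
Round 1: pos1(id23) recv 29: fwd; pos2(id15) recv 23: fwd; pos3(id77) recv 15: drop; pos4(id17) recv 77: fwd; pos0(id29) recv 17: drop
After round 1: 3 messages still in flight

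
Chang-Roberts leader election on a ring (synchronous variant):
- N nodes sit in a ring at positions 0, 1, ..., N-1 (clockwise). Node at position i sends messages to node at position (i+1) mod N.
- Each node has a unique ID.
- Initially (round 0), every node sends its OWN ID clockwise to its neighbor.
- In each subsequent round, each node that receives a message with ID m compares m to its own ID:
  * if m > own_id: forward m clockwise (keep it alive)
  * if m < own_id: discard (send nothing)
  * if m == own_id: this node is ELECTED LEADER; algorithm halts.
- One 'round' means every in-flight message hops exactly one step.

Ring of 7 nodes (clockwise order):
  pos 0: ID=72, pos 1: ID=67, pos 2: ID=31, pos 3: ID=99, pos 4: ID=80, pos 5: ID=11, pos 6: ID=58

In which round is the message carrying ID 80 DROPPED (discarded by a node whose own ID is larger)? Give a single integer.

Answer: 6

Derivation:
Round 1: pos1(id67) recv 72: fwd; pos2(id31) recv 67: fwd; pos3(id99) recv 31: drop; pos4(id80) recv 99: fwd; pos5(id11) recv 80: fwd; pos6(id58) recv 11: drop; pos0(id72) recv 58: drop
Round 2: pos2(id31) recv 72: fwd; pos3(id99) recv 67: drop; pos5(id11) recv 99: fwd; pos6(id58) recv 80: fwd
Round 3: pos3(id99) recv 72: drop; pos6(id58) recv 99: fwd; pos0(id72) recv 80: fwd
Round 4: pos0(id72) recv 99: fwd; pos1(id67) recv 80: fwd
Round 5: pos1(id67) recv 99: fwd; pos2(id31) recv 80: fwd
Round 6: pos2(id31) recv 99: fwd; pos3(id99) recv 80: drop
Round 7: pos3(id99) recv 99: ELECTED
Message ID 80 originates at pos 4; dropped at pos 3 in round 6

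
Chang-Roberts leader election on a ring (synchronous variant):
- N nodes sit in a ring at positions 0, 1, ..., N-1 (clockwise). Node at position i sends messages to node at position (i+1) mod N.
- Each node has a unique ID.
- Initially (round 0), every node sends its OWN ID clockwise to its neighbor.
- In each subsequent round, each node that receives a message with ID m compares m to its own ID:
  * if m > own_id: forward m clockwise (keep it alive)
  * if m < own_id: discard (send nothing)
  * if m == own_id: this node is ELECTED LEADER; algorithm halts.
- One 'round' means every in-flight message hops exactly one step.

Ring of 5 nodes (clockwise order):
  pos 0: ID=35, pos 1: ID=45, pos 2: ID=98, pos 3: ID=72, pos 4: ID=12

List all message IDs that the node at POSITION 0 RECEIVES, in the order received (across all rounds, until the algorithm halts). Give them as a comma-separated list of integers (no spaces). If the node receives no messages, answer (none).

Answer: 12,72,98

Derivation:
Round 1: pos1(id45) recv 35: drop; pos2(id98) recv 45: drop; pos3(id72) recv 98: fwd; pos4(id12) recv 72: fwd; pos0(id35) recv 12: drop
Round 2: pos4(id12) recv 98: fwd; pos0(id35) recv 72: fwd
Round 3: pos0(id35) recv 98: fwd; pos1(id45) recv 72: fwd
Round 4: pos1(id45) recv 98: fwd; pos2(id98) recv 72: drop
Round 5: pos2(id98) recv 98: ELECTED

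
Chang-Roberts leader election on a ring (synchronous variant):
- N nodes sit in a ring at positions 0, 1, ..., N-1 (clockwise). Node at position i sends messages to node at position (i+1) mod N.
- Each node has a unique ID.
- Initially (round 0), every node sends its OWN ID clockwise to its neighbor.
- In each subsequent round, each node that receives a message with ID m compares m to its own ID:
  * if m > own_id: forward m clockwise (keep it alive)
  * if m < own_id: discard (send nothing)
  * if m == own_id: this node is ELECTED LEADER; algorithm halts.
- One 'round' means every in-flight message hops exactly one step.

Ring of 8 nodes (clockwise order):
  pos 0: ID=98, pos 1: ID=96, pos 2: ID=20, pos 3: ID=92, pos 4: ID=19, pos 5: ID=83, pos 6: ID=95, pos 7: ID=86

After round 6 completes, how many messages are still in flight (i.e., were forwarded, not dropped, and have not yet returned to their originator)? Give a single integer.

Round 1: pos1(id96) recv 98: fwd; pos2(id20) recv 96: fwd; pos3(id92) recv 20: drop; pos4(id19) recv 92: fwd; pos5(id83) recv 19: drop; pos6(id95) recv 83: drop; pos7(id86) recv 95: fwd; pos0(id98) recv 86: drop
Round 2: pos2(id20) recv 98: fwd; pos3(id92) recv 96: fwd; pos5(id83) recv 92: fwd; pos0(id98) recv 95: drop
Round 3: pos3(id92) recv 98: fwd; pos4(id19) recv 96: fwd; pos6(id95) recv 92: drop
Round 4: pos4(id19) recv 98: fwd; pos5(id83) recv 96: fwd
Round 5: pos5(id83) recv 98: fwd; pos6(id95) recv 96: fwd
Round 6: pos6(id95) recv 98: fwd; pos7(id86) recv 96: fwd
After round 6: 2 messages still in flight

Answer: 2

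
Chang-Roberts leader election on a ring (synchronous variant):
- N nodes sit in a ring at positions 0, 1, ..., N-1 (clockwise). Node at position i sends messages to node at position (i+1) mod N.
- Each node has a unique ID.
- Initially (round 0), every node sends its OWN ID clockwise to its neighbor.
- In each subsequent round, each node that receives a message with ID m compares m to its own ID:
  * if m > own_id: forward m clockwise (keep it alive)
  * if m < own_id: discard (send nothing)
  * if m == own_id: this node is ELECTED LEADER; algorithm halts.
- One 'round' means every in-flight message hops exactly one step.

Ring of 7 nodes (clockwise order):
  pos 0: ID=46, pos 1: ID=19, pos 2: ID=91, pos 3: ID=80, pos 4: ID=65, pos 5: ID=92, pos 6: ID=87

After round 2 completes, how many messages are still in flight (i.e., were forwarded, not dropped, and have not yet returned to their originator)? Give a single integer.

Round 1: pos1(id19) recv 46: fwd; pos2(id91) recv 19: drop; pos3(id80) recv 91: fwd; pos4(id65) recv 80: fwd; pos5(id92) recv 65: drop; pos6(id87) recv 92: fwd; pos0(id46) recv 87: fwd
Round 2: pos2(id91) recv 46: drop; pos4(id65) recv 91: fwd; pos5(id92) recv 80: drop; pos0(id46) recv 92: fwd; pos1(id19) recv 87: fwd
After round 2: 3 messages still in flight

Answer: 3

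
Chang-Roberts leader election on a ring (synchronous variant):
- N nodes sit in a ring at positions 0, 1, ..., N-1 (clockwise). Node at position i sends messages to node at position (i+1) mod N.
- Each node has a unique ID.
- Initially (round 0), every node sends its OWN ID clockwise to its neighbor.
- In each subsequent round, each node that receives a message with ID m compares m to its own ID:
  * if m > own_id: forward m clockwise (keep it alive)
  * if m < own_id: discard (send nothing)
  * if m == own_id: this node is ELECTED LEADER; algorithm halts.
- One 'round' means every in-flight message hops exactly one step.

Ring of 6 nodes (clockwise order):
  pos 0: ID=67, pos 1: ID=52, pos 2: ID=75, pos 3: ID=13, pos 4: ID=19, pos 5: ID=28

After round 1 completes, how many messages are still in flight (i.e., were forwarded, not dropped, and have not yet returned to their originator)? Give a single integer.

Round 1: pos1(id52) recv 67: fwd; pos2(id75) recv 52: drop; pos3(id13) recv 75: fwd; pos4(id19) recv 13: drop; pos5(id28) recv 19: drop; pos0(id67) recv 28: drop
After round 1: 2 messages still in flight

Answer: 2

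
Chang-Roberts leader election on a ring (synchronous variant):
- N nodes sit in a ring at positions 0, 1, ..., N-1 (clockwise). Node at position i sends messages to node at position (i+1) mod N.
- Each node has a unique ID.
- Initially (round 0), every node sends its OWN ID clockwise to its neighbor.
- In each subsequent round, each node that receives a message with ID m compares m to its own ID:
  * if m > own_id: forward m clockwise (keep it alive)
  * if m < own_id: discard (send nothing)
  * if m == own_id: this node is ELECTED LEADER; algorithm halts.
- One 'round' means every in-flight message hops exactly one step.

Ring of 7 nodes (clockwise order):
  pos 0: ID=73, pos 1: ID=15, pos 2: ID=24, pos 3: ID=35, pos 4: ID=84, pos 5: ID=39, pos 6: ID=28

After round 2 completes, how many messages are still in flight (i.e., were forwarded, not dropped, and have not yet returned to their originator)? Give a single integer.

Answer: 2

Derivation:
Round 1: pos1(id15) recv 73: fwd; pos2(id24) recv 15: drop; pos3(id35) recv 24: drop; pos4(id84) recv 35: drop; pos5(id39) recv 84: fwd; pos6(id28) recv 39: fwd; pos0(id73) recv 28: drop
Round 2: pos2(id24) recv 73: fwd; pos6(id28) recv 84: fwd; pos0(id73) recv 39: drop
After round 2: 2 messages still in flight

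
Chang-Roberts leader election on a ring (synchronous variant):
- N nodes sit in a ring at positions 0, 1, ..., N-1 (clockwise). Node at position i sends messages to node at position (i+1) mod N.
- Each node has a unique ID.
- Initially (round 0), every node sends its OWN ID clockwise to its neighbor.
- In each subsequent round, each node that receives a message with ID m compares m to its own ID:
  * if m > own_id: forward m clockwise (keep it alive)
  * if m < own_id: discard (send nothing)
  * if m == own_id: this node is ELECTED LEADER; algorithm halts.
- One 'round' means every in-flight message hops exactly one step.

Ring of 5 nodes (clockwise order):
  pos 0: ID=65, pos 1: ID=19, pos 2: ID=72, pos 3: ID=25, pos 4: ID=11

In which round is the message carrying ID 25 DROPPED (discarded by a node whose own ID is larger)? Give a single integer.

Answer: 2

Derivation:
Round 1: pos1(id19) recv 65: fwd; pos2(id72) recv 19: drop; pos3(id25) recv 72: fwd; pos4(id11) recv 25: fwd; pos0(id65) recv 11: drop
Round 2: pos2(id72) recv 65: drop; pos4(id11) recv 72: fwd; pos0(id65) recv 25: drop
Round 3: pos0(id65) recv 72: fwd
Round 4: pos1(id19) recv 72: fwd
Round 5: pos2(id72) recv 72: ELECTED
Message ID 25 originates at pos 3; dropped at pos 0 in round 2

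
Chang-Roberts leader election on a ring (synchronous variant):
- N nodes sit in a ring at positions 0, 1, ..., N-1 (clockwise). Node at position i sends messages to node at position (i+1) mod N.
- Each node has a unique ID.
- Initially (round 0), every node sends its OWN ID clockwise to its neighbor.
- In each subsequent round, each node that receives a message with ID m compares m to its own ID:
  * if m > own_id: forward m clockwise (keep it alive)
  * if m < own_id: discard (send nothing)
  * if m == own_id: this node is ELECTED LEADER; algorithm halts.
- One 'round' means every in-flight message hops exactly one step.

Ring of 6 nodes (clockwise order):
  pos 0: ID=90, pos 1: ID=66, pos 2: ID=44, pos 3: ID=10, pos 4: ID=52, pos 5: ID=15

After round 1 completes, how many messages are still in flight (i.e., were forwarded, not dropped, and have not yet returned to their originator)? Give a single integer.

Round 1: pos1(id66) recv 90: fwd; pos2(id44) recv 66: fwd; pos3(id10) recv 44: fwd; pos4(id52) recv 10: drop; pos5(id15) recv 52: fwd; pos0(id90) recv 15: drop
After round 1: 4 messages still in flight

Answer: 4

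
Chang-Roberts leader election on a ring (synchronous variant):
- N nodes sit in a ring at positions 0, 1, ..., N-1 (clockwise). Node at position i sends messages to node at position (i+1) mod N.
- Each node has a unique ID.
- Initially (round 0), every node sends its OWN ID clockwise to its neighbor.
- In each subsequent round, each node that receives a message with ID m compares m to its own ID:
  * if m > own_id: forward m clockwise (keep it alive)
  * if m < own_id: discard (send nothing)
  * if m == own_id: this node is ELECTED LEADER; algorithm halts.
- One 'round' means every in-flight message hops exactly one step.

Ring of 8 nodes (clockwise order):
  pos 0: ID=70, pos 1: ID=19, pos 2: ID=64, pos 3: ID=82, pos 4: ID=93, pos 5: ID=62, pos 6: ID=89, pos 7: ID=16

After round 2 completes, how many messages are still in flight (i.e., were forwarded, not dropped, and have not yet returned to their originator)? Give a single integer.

Round 1: pos1(id19) recv 70: fwd; pos2(id64) recv 19: drop; pos3(id82) recv 64: drop; pos4(id93) recv 82: drop; pos5(id62) recv 93: fwd; pos6(id89) recv 62: drop; pos7(id16) recv 89: fwd; pos0(id70) recv 16: drop
Round 2: pos2(id64) recv 70: fwd; pos6(id89) recv 93: fwd; pos0(id70) recv 89: fwd
After round 2: 3 messages still in flight

Answer: 3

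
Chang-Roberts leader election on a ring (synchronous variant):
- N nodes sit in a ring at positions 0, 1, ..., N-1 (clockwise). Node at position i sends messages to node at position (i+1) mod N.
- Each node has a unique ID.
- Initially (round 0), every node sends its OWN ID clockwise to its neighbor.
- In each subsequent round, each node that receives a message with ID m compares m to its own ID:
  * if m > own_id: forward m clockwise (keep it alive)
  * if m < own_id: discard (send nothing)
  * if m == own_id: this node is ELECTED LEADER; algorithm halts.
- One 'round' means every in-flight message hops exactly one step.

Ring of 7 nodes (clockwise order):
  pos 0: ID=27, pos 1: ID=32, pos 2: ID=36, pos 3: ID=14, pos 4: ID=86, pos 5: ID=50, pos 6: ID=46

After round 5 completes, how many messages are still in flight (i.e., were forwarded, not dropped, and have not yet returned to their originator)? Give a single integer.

Answer: 2

Derivation:
Round 1: pos1(id32) recv 27: drop; pos2(id36) recv 32: drop; pos3(id14) recv 36: fwd; pos4(id86) recv 14: drop; pos5(id50) recv 86: fwd; pos6(id46) recv 50: fwd; pos0(id27) recv 46: fwd
Round 2: pos4(id86) recv 36: drop; pos6(id46) recv 86: fwd; pos0(id27) recv 50: fwd; pos1(id32) recv 46: fwd
Round 3: pos0(id27) recv 86: fwd; pos1(id32) recv 50: fwd; pos2(id36) recv 46: fwd
Round 4: pos1(id32) recv 86: fwd; pos2(id36) recv 50: fwd; pos3(id14) recv 46: fwd
Round 5: pos2(id36) recv 86: fwd; pos3(id14) recv 50: fwd; pos4(id86) recv 46: drop
After round 5: 2 messages still in flight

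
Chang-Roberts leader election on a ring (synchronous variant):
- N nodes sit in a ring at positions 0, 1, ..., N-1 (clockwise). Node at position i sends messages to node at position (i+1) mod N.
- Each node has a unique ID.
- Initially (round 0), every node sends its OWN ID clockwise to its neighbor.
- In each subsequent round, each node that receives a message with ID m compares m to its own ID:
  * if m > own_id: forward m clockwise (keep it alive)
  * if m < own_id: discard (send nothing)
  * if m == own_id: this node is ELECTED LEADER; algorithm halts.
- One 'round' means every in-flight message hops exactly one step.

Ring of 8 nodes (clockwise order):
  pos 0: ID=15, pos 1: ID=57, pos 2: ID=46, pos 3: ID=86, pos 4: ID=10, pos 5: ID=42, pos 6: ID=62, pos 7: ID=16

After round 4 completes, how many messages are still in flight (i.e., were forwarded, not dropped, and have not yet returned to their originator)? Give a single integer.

Round 1: pos1(id57) recv 15: drop; pos2(id46) recv 57: fwd; pos3(id86) recv 46: drop; pos4(id10) recv 86: fwd; pos5(id42) recv 10: drop; pos6(id62) recv 42: drop; pos7(id16) recv 62: fwd; pos0(id15) recv 16: fwd
Round 2: pos3(id86) recv 57: drop; pos5(id42) recv 86: fwd; pos0(id15) recv 62: fwd; pos1(id57) recv 16: drop
Round 3: pos6(id62) recv 86: fwd; pos1(id57) recv 62: fwd
Round 4: pos7(id16) recv 86: fwd; pos2(id46) recv 62: fwd
After round 4: 2 messages still in flight

Answer: 2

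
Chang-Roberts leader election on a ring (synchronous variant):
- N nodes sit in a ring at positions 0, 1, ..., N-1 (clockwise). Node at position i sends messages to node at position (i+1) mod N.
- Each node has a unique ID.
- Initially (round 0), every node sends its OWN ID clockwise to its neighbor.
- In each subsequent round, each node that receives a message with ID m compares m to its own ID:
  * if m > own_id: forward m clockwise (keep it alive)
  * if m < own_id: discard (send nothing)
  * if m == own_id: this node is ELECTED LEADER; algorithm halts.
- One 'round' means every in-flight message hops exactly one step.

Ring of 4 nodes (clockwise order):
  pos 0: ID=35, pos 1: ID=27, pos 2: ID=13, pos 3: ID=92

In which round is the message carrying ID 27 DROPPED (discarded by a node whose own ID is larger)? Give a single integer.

Round 1: pos1(id27) recv 35: fwd; pos2(id13) recv 27: fwd; pos3(id92) recv 13: drop; pos0(id35) recv 92: fwd
Round 2: pos2(id13) recv 35: fwd; pos3(id92) recv 27: drop; pos1(id27) recv 92: fwd
Round 3: pos3(id92) recv 35: drop; pos2(id13) recv 92: fwd
Round 4: pos3(id92) recv 92: ELECTED
Message ID 27 originates at pos 1; dropped at pos 3 in round 2

Answer: 2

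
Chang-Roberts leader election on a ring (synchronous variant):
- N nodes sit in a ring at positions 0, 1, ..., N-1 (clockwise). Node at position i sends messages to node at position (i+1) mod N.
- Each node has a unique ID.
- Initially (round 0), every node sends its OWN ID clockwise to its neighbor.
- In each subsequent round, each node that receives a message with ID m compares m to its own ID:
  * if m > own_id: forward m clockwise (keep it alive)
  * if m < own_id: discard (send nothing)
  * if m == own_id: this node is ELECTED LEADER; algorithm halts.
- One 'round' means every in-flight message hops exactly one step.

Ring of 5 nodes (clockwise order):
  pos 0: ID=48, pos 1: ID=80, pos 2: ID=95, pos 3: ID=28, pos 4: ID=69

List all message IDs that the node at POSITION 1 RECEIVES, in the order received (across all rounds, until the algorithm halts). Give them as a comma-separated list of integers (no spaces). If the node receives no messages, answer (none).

Answer: 48,69,95

Derivation:
Round 1: pos1(id80) recv 48: drop; pos2(id95) recv 80: drop; pos3(id28) recv 95: fwd; pos4(id69) recv 28: drop; pos0(id48) recv 69: fwd
Round 2: pos4(id69) recv 95: fwd; pos1(id80) recv 69: drop
Round 3: pos0(id48) recv 95: fwd
Round 4: pos1(id80) recv 95: fwd
Round 5: pos2(id95) recv 95: ELECTED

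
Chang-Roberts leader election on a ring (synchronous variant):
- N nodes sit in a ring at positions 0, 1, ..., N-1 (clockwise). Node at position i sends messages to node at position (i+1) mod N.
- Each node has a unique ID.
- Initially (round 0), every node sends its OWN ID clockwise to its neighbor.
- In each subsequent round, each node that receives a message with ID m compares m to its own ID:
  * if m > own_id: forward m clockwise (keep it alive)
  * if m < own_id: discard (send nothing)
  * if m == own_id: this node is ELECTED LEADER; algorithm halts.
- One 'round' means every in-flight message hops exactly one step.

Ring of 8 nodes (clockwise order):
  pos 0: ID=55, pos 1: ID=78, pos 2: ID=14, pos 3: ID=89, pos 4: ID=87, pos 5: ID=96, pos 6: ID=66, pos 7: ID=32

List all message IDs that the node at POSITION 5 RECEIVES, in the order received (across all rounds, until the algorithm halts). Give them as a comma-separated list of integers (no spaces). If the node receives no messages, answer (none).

Answer: 87,89,96

Derivation:
Round 1: pos1(id78) recv 55: drop; pos2(id14) recv 78: fwd; pos3(id89) recv 14: drop; pos4(id87) recv 89: fwd; pos5(id96) recv 87: drop; pos6(id66) recv 96: fwd; pos7(id32) recv 66: fwd; pos0(id55) recv 32: drop
Round 2: pos3(id89) recv 78: drop; pos5(id96) recv 89: drop; pos7(id32) recv 96: fwd; pos0(id55) recv 66: fwd
Round 3: pos0(id55) recv 96: fwd; pos1(id78) recv 66: drop
Round 4: pos1(id78) recv 96: fwd
Round 5: pos2(id14) recv 96: fwd
Round 6: pos3(id89) recv 96: fwd
Round 7: pos4(id87) recv 96: fwd
Round 8: pos5(id96) recv 96: ELECTED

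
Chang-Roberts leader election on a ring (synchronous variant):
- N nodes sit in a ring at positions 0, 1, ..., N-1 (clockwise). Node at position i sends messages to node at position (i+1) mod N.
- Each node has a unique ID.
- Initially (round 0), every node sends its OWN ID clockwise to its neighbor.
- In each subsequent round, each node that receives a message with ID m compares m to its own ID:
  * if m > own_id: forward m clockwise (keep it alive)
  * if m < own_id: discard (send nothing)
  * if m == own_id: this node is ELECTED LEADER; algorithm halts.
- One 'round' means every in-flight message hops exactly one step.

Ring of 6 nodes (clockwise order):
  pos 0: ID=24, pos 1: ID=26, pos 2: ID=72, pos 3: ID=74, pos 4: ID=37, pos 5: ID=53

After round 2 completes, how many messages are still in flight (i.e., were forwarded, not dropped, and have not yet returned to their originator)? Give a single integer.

Round 1: pos1(id26) recv 24: drop; pos2(id72) recv 26: drop; pos3(id74) recv 72: drop; pos4(id37) recv 74: fwd; pos5(id53) recv 37: drop; pos0(id24) recv 53: fwd
Round 2: pos5(id53) recv 74: fwd; pos1(id26) recv 53: fwd
After round 2: 2 messages still in flight

Answer: 2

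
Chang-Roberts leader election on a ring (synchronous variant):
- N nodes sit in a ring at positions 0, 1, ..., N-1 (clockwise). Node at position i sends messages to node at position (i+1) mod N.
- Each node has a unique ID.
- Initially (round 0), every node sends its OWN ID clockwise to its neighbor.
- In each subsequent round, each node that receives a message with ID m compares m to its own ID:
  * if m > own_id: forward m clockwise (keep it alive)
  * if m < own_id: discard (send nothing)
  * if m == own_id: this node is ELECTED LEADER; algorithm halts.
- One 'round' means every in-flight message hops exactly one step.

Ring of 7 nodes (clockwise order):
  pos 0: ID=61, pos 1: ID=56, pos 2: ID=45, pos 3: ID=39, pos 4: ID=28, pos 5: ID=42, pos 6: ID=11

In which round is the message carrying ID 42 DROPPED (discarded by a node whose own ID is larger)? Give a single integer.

Round 1: pos1(id56) recv 61: fwd; pos2(id45) recv 56: fwd; pos3(id39) recv 45: fwd; pos4(id28) recv 39: fwd; pos5(id42) recv 28: drop; pos6(id11) recv 42: fwd; pos0(id61) recv 11: drop
Round 2: pos2(id45) recv 61: fwd; pos3(id39) recv 56: fwd; pos4(id28) recv 45: fwd; pos5(id42) recv 39: drop; pos0(id61) recv 42: drop
Round 3: pos3(id39) recv 61: fwd; pos4(id28) recv 56: fwd; pos5(id42) recv 45: fwd
Round 4: pos4(id28) recv 61: fwd; pos5(id42) recv 56: fwd; pos6(id11) recv 45: fwd
Round 5: pos5(id42) recv 61: fwd; pos6(id11) recv 56: fwd; pos0(id61) recv 45: drop
Round 6: pos6(id11) recv 61: fwd; pos0(id61) recv 56: drop
Round 7: pos0(id61) recv 61: ELECTED
Message ID 42 originates at pos 5; dropped at pos 0 in round 2

Answer: 2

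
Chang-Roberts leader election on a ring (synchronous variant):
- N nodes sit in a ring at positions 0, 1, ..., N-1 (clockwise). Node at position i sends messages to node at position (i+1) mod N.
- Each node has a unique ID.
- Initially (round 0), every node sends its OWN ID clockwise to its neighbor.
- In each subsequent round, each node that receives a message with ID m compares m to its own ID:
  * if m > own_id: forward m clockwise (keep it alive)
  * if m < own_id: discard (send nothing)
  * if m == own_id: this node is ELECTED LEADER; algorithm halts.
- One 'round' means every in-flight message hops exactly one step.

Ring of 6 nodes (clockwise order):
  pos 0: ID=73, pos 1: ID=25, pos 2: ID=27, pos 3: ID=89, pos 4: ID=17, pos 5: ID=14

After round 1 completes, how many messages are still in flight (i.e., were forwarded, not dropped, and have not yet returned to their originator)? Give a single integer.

Answer: 3

Derivation:
Round 1: pos1(id25) recv 73: fwd; pos2(id27) recv 25: drop; pos3(id89) recv 27: drop; pos4(id17) recv 89: fwd; pos5(id14) recv 17: fwd; pos0(id73) recv 14: drop
After round 1: 3 messages still in flight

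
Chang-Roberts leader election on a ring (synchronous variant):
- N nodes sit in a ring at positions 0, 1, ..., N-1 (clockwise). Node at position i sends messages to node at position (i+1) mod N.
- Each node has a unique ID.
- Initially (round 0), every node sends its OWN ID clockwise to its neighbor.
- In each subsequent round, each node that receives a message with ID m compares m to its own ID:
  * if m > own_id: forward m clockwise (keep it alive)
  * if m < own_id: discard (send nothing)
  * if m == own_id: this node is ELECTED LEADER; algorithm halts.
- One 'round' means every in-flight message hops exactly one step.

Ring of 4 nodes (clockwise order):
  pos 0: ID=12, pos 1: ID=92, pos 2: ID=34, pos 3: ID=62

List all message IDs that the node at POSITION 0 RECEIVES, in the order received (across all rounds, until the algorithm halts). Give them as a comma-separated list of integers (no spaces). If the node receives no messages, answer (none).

Answer: 62,92

Derivation:
Round 1: pos1(id92) recv 12: drop; pos2(id34) recv 92: fwd; pos3(id62) recv 34: drop; pos0(id12) recv 62: fwd
Round 2: pos3(id62) recv 92: fwd; pos1(id92) recv 62: drop
Round 3: pos0(id12) recv 92: fwd
Round 4: pos1(id92) recv 92: ELECTED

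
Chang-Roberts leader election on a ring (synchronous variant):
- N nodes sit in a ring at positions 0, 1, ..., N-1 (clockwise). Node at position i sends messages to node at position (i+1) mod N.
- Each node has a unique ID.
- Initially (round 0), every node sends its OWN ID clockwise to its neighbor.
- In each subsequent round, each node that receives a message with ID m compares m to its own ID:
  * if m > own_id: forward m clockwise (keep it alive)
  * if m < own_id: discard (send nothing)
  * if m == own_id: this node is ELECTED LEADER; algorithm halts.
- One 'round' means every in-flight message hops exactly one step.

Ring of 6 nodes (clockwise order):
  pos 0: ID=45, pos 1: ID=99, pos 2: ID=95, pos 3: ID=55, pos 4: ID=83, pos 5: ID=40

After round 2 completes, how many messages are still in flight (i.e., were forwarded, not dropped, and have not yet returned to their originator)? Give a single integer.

Round 1: pos1(id99) recv 45: drop; pos2(id95) recv 99: fwd; pos3(id55) recv 95: fwd; pos4(id83) recv 55: drop; pos5(id40) recv 83: fwd; pos0(id45) recv 40: drop
Round 2: pos3(id55) recv 99: fwd; pos4(id83) recv 95: fwd; pos0(id45) recv 83: fwd
After round 2: 3 messages still in flight

Answer: 3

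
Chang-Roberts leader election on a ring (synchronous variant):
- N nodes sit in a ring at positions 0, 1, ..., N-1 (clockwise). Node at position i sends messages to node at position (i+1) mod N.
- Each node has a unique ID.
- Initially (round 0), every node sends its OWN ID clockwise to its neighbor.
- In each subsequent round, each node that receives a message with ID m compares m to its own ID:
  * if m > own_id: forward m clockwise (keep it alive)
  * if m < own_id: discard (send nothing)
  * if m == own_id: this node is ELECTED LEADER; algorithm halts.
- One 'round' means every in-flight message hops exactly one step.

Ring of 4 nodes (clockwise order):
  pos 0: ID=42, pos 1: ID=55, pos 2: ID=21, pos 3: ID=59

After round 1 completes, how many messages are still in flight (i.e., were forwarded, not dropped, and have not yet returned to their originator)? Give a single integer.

Answer: 2

Derivation:
Round 1: pos1(id55) recv 42: drop; pos2(id21) recv 55: fwd; pos3(id59) recv 21: drop; pos0(id42) recv 59: fwd
After round 1: 2 messages still in flight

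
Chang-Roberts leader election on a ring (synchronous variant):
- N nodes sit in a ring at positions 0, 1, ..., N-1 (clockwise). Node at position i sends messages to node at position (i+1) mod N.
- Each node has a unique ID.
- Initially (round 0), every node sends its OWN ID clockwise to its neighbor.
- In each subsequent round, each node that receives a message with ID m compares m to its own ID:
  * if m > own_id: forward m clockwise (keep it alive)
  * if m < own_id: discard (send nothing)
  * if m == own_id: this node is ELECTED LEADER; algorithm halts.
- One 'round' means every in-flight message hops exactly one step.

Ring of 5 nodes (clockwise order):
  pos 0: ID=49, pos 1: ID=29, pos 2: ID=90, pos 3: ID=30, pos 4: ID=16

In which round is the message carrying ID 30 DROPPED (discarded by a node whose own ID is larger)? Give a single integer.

Answer: 2

Derivation:
Round 1: pos1(id29) recv 49: fwd; pos2(id90) recv 29: drop; pos3(id30) recv 90: fwd; pos4(id16) recv 30: fwd; pos0(id49) recv 16: drop
Round 2: pos2(id90) recv 49: drop; pos4(id16) recv 90: fwd; pos0(id49) recv 30: drop
Round 3: pos0(id49) recv 90: fwd
Round 4: pos1(id29) recv 90: fwd
Round 5: pos2(id90) recv 90: ELECTED
Message ID 30 originates at pos 3; dropped at pos 0 in round 2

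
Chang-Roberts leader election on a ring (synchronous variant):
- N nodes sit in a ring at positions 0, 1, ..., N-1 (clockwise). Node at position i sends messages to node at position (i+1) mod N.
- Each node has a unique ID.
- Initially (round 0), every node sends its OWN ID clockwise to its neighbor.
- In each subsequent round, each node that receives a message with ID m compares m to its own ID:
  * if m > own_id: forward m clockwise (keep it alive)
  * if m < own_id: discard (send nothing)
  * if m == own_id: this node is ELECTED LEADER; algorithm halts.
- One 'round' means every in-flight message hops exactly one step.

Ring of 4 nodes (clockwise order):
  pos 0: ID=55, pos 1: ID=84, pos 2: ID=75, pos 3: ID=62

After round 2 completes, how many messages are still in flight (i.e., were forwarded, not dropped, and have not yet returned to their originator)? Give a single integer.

Round 1: pos1(id84) recv 55: drop; pos2(id75) recv 84: fwd; pos3(id62) recv 75: fwd; pos0(id55) recv 62: fwd
Round 2: pos3(id62) recv 84: fwd; pos0(id55) recv 75: fwd; pos1(id84) recv 62: drop
After round 2: 2 messages still in flight

Answer: 2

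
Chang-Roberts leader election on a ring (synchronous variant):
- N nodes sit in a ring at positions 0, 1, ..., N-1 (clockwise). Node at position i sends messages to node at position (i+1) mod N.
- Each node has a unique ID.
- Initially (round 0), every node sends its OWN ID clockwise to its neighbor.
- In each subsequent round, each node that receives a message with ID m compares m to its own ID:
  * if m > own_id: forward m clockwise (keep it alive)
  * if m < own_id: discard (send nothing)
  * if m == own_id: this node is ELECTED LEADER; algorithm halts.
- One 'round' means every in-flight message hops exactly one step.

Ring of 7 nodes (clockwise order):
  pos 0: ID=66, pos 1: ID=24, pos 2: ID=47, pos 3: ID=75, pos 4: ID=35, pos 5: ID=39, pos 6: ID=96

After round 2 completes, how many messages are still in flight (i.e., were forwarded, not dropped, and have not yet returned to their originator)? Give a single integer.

Round 1: pos1(id24) recv 66: fwd; pos2(id47) recv 24: drop; pos3(id75) recv 47: drop; pos4(id35) recv 75: fwd; pos5(id39) recv 35: drop; pos6(id96) recv 39: drop; pos0(id66) recv 96: fwd
Round 2: pos2(id47) recv 66: fwd; pos5(id39) recv 75: fwd; pos1(id24) recv 96: fwd
After round 2: 3 messages still in flight

Answer: 3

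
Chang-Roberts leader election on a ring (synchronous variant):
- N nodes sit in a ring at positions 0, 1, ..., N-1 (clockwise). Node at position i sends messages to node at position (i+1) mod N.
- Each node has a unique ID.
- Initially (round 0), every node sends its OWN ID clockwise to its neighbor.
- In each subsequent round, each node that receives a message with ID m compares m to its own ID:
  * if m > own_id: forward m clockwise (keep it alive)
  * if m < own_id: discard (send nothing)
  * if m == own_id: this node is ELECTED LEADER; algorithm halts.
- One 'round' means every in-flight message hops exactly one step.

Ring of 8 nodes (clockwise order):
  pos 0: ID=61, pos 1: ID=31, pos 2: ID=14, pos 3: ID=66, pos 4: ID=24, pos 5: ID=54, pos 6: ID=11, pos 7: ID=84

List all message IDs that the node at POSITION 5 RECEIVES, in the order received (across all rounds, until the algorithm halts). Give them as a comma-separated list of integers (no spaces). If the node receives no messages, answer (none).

Round 1: pos1(id31) recv 61: fwd; pos2(id14) recv 31: fwd; pos3(id66) recv 14: drop; pos4(id24) recv 66: fwd; pos5(id54) recv 24: drop; pos6(id11) recv 54: fwd; pos7(id84) recv 11: drop; pos0(id61) recv 84: fwd
Round 2: pos2(id14) recv 61: fwd; pos3(id66) recv 31: drop; pos5(id54) recv 66: fwd; pos7(id84) recv 54: drop; pos1(id31) recv 84: fwd
Round 3: pos3(id66) recv 61: drop; pos6(id11) recv 66: fwd; pos2(id14) recv 84: fwd
Round 4: pos7(id84) recv 66: drop; pos3(id66) recv 84: fwd
Round 5: pos4(id24) recv 84: fwd
Round 6: pos5(id54) recv 84: fwd
Round 7: pos6(id11) recv 84: fwd
Round 8: pos7(id84) recv 84: ELECTED

Answer: 24,66,84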